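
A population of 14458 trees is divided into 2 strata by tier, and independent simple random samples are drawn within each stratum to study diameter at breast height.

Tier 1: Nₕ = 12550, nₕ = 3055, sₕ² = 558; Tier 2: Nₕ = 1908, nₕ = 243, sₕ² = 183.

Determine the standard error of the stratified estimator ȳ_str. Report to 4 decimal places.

Var(ȳ_str) = Σₕ Wₕ²(1 − fₕ)sₕ²/nₕ with Wₕ = Nₕ/N, N = 14458.
Tier 1: Wₕ = 0.86803154; term = 0.86803154²·(1 − 0.24342629)·558/3055 = 0.10412266.
Tier 2: Wₕ = 0.13196846; term = 0.13196846²·(1 − 0.12735849)·183/243 = 0.011445137.
Sum = 0.1155678.
SE = √(0.1155678) = 0.3400.

0.3400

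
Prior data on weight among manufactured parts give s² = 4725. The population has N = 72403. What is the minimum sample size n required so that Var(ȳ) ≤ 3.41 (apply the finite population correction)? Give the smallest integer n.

Without fpc, n₀ = s²/D = 4725/3.41 = 1385.6305.
With fpc, (1 − n/N)·s²/n ≤ D requires n ≥ n₀/(1 + n₀/N) = 1385.6305/(1 + 1385.6305/72403) = 1359.6106.
Rounding up, n = 1360.

1360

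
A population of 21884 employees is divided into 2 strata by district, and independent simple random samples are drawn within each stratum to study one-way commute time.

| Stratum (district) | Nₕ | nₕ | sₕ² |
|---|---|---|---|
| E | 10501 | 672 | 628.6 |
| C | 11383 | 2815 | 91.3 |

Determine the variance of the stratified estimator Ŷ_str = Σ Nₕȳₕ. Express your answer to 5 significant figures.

9.9712 × 10^7

Var(Ŷ_str) = Σₕ Nₕ²(1 − fₕ)sₕ²/nₕ.
E: 10501²·(1 − 672/10501)·628.6/672 = 9.6548404 × 10^7.
C: 11383²·(1 − 2815/11383)·91.3/2815 = 3.163214 × 10^6.
Sum = 9.9711618 × 10^7.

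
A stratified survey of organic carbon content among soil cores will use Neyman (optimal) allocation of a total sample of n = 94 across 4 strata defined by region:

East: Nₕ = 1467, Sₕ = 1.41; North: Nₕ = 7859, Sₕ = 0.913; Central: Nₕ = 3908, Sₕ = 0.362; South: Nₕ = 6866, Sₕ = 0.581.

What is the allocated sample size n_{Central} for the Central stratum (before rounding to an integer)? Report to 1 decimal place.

Neyman allocation: nₕ = n·NₕSₕ / Σⱼ NⱼSⱼ.
Σ NⱼSⱼ = 1467·1.41 + 7859·0.913 + 3908·0.362 + 6866·0.581 = 14647.579.
n_{Central} = 94·3908·0.362 / 14647.579 = 9.1.

9.1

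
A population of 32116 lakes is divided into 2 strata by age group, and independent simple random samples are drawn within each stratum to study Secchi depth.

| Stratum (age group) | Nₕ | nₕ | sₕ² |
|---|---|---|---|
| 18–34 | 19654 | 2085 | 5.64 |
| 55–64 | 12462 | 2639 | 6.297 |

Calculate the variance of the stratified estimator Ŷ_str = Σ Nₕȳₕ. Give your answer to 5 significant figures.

Var(Ŷ_str) = Σₕ Nₕ²(1 − fₕ)sₕ²/nₕ.
18–34: 19654²·(1 − 2085/19654)·5.64/2085 = 934051.97.
55–64: 12462²·(1 − 2639/12462)·6.297/2639 = 292096.39.
Sum = 1.2261484 × 10^6.

1.2261 × 10^6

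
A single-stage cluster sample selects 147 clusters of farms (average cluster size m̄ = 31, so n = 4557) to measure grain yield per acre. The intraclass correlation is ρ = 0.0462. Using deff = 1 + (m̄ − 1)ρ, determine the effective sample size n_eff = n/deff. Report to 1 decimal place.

deff = 1 + (31 − 1)·0.0462 = 1 + 1.386 = 2.386.
n_eff = 4557 / 2.386 = 1909.9.

1909.9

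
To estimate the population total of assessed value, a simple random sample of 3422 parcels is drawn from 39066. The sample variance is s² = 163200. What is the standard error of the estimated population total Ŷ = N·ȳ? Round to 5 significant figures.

Var(Ŷ) = N²·Var(ȳ) = N²·(1 − n/N)·s²/n.
f = 3422/39066 = 0.08759535; Var(ȳ) = 0.91240465·163200/3422 = 43.513863.
Var(Ŷ) = 39066² · 43.513863 = 6.6408785 × 10^10.
SE(Ŷ) = √(6.6408785 × 10^10) = 257700.

257700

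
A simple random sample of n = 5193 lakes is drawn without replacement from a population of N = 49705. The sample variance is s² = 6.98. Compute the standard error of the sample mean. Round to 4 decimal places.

Under SRS without replacement, Var(ȳ) = (1 − f)·s²/n with f = n/N = 5193/49705 = 0.10447641.
Var(ȳ) = (1 − 0.10447641)·6.98/5193 = 0.89552359·0.0013441171 = 0.0012036886.
SE(ȳ) = √(0.0012036886) = 0.0347.

0.0347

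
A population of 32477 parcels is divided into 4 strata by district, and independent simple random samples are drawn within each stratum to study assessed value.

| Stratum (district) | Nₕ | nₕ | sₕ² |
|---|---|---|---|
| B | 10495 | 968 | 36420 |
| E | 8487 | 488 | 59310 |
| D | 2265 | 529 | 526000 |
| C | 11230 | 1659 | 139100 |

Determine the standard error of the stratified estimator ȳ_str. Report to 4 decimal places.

4.8621

Var(ȳ_str) = Σₕ Wₕ²(1 − fₕ)sₕ²/nₕ with Wₕ = Nₕ/N, N = 32477.
B: Wₕ = 0.32315177; term = 0.32315177²·(1 − 0.09223440)·36420/968 = 3.5665752.
E: Wₕ = 0.26132340; term = 0.26132340²·(1 − 0.05749971)·59310/488 = 7.8225111.
D: Wₕ = 0.06974166; term = 0.06974166²·(1 − 0.23355408)·526000/529 = 3.7067747.
C: Wₕ = 0.34578317; term = 0.34578317²·(1 − 0.14772930)·139100/1659 = 8.5440938.
Sum = 23.639955.
SE = √(23.639955) = 4.8621.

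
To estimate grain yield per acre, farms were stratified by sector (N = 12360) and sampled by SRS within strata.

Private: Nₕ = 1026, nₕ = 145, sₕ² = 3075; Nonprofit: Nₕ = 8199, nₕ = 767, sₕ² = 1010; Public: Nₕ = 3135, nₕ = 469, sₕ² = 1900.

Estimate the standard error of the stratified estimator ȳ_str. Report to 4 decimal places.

Var(ȳ_str) = Σₕ Wₕ²(1 − fₕ)sₕ²/nₕ with Wₕ = Nₕ/N, N = 12360.
Private: Wₕ = 0.08300971; term = 0.08300971²·(1 − 0.14132554)·3075/145 = 0.1254768.
Nonprofit: Wₕ = 0.66334951; term = 0.66334951²·(1 − 0.09354799)·1010/767 = 0.52523742.
Public: Wₕ = 0.25364078; term = 0.25364078²·(1 − 0.14960128)·1900/469 = 0.22163661.
Sum = 0.87235083.
SE = √(0.87235083) = 0.9340.

0.9340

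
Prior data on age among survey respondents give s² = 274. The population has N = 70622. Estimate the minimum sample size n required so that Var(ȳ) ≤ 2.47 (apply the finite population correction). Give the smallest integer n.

111

Without fpc, n₀ = s²/D = 274/2.47 = 110.9312.
With fpc, (1 − n/N)·s²/n ≤ D requires n ≥ n₀/(1 + n₀/N) = 110.9312/(1 + 110.9312/70622) = 110.7572.
Rounding up, n = 111.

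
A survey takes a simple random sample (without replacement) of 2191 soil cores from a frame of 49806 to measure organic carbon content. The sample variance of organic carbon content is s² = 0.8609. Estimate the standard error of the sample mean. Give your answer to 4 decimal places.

Under SRS without replacement, Var(ȳ) = (1 − f)·s²/n with f = n/N = 2191/49806 = 0.04399068.
Var(ȳ) = (1 − 0.04399068)·0.8609/2191 = 0.95600932·3.929256 × 10^-4 = 3.7564054 × 10^-4.
SE(ȳ) = √(3.7564054 × 10^-4) = 0.0194.

0.0194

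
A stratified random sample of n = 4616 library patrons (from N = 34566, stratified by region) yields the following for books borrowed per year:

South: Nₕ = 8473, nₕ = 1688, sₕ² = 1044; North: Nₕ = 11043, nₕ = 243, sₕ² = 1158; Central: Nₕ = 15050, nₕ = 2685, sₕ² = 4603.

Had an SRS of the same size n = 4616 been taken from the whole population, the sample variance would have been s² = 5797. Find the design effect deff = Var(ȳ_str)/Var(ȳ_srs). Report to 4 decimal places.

Var(ȳ_str) = Σ Wₕ²(1−fₕ)sₕ²/nₕ with Wₕ = Nₕ/34566:
  South: (8473/34566)²·(1−1688/8473)·1044/1688 = 0.029758899
  North: (11043/34566)²·(1−243/11043)·1158/243 = 0.47567997
  Central: (15050/34566)²·(1−2685/15050)·4603/2685 = 0.26701094
  → Var(ȳ_str) = 0.77244981.
Var(ȳ_srs) = (1 − 4616/34566)·5797/4616 = 1.0881411.
deff = 0.77244981 / 1.0881411 = 0.7099.

0.7099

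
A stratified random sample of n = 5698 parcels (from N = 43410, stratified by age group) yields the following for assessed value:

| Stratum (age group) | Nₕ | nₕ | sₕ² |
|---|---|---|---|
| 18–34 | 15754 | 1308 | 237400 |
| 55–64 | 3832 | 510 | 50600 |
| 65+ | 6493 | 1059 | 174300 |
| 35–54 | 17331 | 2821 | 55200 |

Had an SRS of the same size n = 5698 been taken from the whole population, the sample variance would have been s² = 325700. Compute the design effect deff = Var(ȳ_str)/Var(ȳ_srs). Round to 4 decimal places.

Var(ȳ_str) = Σ Wₕ²(1−fₕ)sₕ²/nₕ with Wₕ = Nₕ/43410:
  18–34: (15754/43410)²·(1−1308/15754)·237400/1308 = 21.919561
  55–64: (3832/43410)²·(1−510/3832)·50600/510 = 0.67023314
  65+: (6493/43410)²·(1−1059/6493)·174300/1059 = 3.0816754
  35–54: (17331/43410)²·(1−2821/17331)·55200/2821 = 2.611244
  → Var(ȳ_str) = 28.282714.
Var(ȳ_srs) = (1 − 5698/43410)·325700/5698 = 49.657528.
deff = 28.282714 / 49.657528 = 0.5696.

0.5696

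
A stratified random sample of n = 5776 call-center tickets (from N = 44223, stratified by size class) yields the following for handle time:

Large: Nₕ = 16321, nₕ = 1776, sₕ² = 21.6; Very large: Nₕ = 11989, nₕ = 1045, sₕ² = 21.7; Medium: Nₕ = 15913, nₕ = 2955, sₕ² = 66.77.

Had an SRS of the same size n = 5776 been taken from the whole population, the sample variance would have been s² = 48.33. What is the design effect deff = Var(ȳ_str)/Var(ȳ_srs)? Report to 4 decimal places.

Var(ȳ_str) = Σ Wₕ²(1−fₕ)sₕ²/nₕ with Wₕ = Nₕ/44223:
  Large: (16321/44223)²·(1−1776/16321)·21.6/1776 = 0.0014763009
  Very large: (11989/44223)²·(1−1045/11989)·21.7/1045 = 0.0013931763
  Medium: (15913/44223)²·(1−2955/15913)·66.77/2955 = 0.0023824156
  → Var(ȳ_str) = 0.0052518928.
Var(ȳ_srs) = (1 − 5776/44223)·48.33/5776 = 0.007274512.
deff = 0.0052518928 / 0.007274512 = 0.7220.

0.7220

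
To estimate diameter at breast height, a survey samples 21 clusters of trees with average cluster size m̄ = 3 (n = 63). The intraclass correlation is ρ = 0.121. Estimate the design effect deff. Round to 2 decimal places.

deff = 1 + (3 − 1)·0.121 = 1 + 0.242 = 1.242.

1.24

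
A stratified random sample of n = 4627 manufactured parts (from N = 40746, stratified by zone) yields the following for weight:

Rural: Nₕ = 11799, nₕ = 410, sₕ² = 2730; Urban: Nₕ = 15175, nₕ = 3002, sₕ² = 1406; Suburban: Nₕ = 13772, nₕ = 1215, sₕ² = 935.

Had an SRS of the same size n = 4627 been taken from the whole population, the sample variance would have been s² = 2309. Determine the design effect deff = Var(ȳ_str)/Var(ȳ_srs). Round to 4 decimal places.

Var(ȳ_str) = Σ Wₕ²(1−fₕ)sₕ²/nₕ with Wₕ = Nₕ/40746:
  Rural: (11799/40746)²·(1−410/11799)·2730/410 = 0.53893901
  Urban: (15175/40746)²·(1−3002/15175)·1406/3002 = 0.05211119
  Suburban: (13772/40746)²·(1−1215/13772)·935/1215 = 0.08015826
  → Var(ȳ_str) = 0.67120846.
Var(ȳ_srs) = (1 − 4627/40746)·2309/4627 = 0.44235931.
deff = 0.67120846 / 0.44235931 = 1.5173.

1.5173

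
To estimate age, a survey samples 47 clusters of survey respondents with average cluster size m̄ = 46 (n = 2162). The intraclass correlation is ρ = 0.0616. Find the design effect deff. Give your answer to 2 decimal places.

deff = 1 + (46 − 1)·0.0616 = 1 + 2.772 = 3.772.

3.77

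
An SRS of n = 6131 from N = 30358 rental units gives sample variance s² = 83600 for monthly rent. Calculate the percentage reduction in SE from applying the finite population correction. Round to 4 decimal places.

f = n/N = 6131/30358 = 0.20195665.
SE_no-fpc = √(s²/n) = 3.6926443; SE_fpc = √((1−f)s²/n) = 3.29876.
Ratio = √(1−f) = 0.89333272. Reduction = 100·(1 − 0.89333272) = 10.6667%.

10.6667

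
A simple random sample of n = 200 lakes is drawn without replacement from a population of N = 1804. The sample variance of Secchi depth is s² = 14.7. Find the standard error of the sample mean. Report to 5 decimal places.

0.25564

Under SRS without replacement, Var(ȳ) = (1 − f)·s²/n with f = n/N = 200/1804 = 0.11086475.
Var(ȳ) = (1 − 0.11086475)·14.7/200 = 0.88913525·0.0735 = 0.065351441.
SE(ȳ) = √(0.065351441) = 0.25564.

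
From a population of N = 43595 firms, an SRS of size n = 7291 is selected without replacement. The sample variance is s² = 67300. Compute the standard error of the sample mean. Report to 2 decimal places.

Under SRS without replacement, Var(ȳ) = (1 − f)·s²/n with f = n/N = 7291/43595 = 0.16724395.
Var(ȳ) = (1 − 0.16724395)·67300/7291 = 0.83275605·9.2305582 = 7.6868032.
SE(ȳ) = √(7.6868032) = 2.77.

2.77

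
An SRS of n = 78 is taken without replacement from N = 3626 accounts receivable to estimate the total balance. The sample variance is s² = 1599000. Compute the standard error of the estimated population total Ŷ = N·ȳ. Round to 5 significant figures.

513550

Var(Ŷ) = N²·Var(ȳ) = N²·(1 − n/N)·s²/n.
f = 78/3626 = 0.02151131; Var(ȳ) = 0.97848869·1599000/78 = 20059.018.
Var(Ŷ) = 3626² · 20059.018 = 2.6373348 × 10^11.
SE(Ŷ) = √(2.6373348 × 10^11) = 513550.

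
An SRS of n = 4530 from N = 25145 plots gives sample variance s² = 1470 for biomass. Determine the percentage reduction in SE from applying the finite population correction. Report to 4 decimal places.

f = n/N = 4530/25145 = 0.18015510.
SE_no-fpc = √(s²/n) = 0.56965192; SE_fpc = √((1−f)s²/n) = 0.51579297.
Ratio = √(1−f) = 0.90545287. Reduction = 100·(1 − 0.90545287) = 9.4547%.

9.4547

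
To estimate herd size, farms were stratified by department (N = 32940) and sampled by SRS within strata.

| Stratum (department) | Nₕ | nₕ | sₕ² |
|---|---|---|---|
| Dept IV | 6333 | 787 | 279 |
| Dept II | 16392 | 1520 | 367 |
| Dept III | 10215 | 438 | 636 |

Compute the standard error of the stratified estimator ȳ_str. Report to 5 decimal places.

0.44652

Var(ȳ_str) = Σₕ Wₕ²(1 − fₕ)sₕ²/nₕ with Wₕ = Nₕ/N, N = 32940.
Dept IV: Wₕ = 0.19225865; term = 0.19225865²·(1 − 0.12426970)·279/787 = 0.0114755.
Dept II: Wₕ = 0.49763206; term = 0.49763206²·(1 − 0.09272816)·367/1520 = 0.05424711.
Dept III: Wₕ = 0.31010929; term = 0.31010929²·(1 − 0.04287812)·636/438 = 0.13365334.
Sum = 0.19937595.
SE = √(0.19937595) = 0.44652.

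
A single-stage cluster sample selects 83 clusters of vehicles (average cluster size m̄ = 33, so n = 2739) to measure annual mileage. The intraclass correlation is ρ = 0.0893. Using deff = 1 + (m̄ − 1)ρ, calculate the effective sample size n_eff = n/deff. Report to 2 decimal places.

710.03

deff = 1 + (33 − 1)·0.0893 = 1 + 2.8576 = 3.8576.
n_eff = 2739 / 3.8576 = 710.03.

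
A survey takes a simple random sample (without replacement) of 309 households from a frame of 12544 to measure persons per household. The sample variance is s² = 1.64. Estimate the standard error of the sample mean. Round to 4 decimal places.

0.0719

Under SRS without replacement, Var(ȳ) = (1 − f)·s²/n with f = n/N = 309/12544 = 0.02463329.
Var(ȳ) = (1 − 0.02463329)·1.64/309 = 0.97536671·0.0053074434 = 0.0051767036.
SE(ȳ) = √(0.0051767036) = 0.0719.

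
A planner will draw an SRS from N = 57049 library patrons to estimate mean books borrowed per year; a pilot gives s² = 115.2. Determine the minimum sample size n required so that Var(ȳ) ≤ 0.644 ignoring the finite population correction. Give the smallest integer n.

Without fpc, n₀ = s²/D = 115.2/0.644 = 178.8820.
Rounding up, n = 179.

179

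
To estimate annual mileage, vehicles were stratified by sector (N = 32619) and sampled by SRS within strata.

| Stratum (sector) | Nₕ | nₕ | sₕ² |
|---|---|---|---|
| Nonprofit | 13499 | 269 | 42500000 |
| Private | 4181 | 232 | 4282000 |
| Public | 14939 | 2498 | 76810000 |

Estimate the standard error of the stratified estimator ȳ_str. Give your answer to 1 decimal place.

179.4

Var(ȳ_str) = Σₕ Wₕ²(1 − fₕ)sₕ²/nₕ with Wₕ = Nₕ/N, N = 32619.
Nonprofit: Wₕ = 0.41383856; term = 0.41383856²·(1 − 0.01992740)·42500000/269 = 26518.979.
Private: Wₕ = 0.12817683; term = 0.12817683²·(1 − 0.05548912)·4282000/232 = 286.4077.
Public: Wₕ = 0.45798461; term = 0.45798461²·(1 − 0.16721333)·76810000/2498 = 5371.0706.
Sum = 32176.457.
SE = √(32176.457) = 179.4.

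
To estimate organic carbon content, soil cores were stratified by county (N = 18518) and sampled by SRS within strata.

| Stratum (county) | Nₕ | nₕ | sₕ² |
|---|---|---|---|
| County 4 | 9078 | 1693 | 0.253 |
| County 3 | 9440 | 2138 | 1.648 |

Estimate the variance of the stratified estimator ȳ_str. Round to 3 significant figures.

1.84 × 10^-4

Var(ȳ_str) = Σₕ Wₕ²(1 − fₕ)sₕ²/nₕ with Wₕ = Nₕ/N, N = 18518.
County 4: Wₕ = 0.49022573; term = 0.49022573²·(1 − 0.18649482)·0.253/1693 = 2.9215686 × 10^-5.
County 3: Wₕ = 0.50977427; term = 0.50977427²·(1 − 0.22648305)·1.648/2138 = 1.5494415 × 10^-4.
Sum = 1.8415984 × 10^-4.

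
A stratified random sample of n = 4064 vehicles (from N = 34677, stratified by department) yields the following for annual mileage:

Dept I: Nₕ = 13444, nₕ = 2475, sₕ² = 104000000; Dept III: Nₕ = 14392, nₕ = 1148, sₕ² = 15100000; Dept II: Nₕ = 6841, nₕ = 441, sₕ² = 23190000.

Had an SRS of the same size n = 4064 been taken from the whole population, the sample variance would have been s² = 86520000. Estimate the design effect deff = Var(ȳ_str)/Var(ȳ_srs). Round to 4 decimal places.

Var(ȳ_str) = Σ Wₕ²(1−fₕ)sₕ²/nₕ with Wₕ = Nₕ/34677:
  Dept I: (13444/34677)²·(1−2475/13444)·104000000/2475 = 5153.1246
  Dept III: (14392/34677)²·(1−1148/14392)·15100000/1148 = 2084.9342
  Dept II: (6841/34677)²·(1−441/6841)·23190000/441 = 1914.6028
  → Var(ȳ_str) = 9152.6616.
Var(ȳ_srs) = (1 − 4064/34677)·86520000/4064 = 18794.345.
deff = 9152.6616 / 18794.345 = 0.4870.

0.4870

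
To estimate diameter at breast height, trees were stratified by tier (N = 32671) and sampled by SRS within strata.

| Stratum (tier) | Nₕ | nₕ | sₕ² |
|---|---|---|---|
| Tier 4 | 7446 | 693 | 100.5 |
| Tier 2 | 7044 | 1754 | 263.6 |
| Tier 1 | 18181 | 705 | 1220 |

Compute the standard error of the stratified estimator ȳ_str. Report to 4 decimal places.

Var(ȳ_str) = Σₕ Wₕ²(1 − fₕ)sₕ²/nₕ with Wₕ = Nₕ/N, N = 32671.
Tier 4: Wₕ = 0.22790854; term = 0.22790854²·(1 − 0.09307010)·100.5/693 = 0.0068316837.
Tier 2: Wₕ = 0.21560405; term = 0.21560405²·(1 − 0.24900625)·263.6/1754 = 0.0052464553.
Tier 1: Wₕ = 0.55648740; term = 0.55648740²·(1 − 0.03877674)·1220/705 = 0.51511674.
Sum = 0.52719488.
SE = √(0.52719488) = 0.7261.

0.7261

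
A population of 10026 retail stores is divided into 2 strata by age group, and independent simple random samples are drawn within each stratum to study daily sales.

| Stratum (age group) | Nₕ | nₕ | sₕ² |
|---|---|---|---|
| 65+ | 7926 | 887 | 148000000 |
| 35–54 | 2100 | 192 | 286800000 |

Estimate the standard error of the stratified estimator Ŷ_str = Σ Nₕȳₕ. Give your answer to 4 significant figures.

3.911 × 10^6

Var(Ŷ_str) = Σₕ Nₕ²(1 − fₕ)sₕ²/nₕ.
65+: 7926²·(1 − 887/7926)·148000000/887 = 9.3090021 × 10^12.
35–54: 2100²·(1 − 192/2100)·286800000/192 = 5.9851575 × 10^12.
Sum = 1.529416 × 10^13.
SE = √(1.529416 × 10^13) = 3.911 × 10^6.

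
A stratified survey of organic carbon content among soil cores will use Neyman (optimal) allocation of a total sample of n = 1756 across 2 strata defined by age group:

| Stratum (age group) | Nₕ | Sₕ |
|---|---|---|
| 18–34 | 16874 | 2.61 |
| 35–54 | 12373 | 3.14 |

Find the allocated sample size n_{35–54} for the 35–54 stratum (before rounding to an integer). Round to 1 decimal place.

823.0

Neyman allocation: nₕ = n·NₕSₕ / Σⱼ NⱼSⱼ.
Σ NⱼSⱼ = 16874·2.61 + 12373·3.14 = 82892.36.
n_{35–54} = 1756·12373·3.14 / 82892.36 = 823.0.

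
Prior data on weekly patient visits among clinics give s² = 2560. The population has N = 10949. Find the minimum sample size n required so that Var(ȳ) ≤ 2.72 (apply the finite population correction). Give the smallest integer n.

Without fpc, n₀ = s²/D = 2560/2.72 = 941.1765.
With fpc, (1 − n/N)·s²/n ≤ D requires n ≥ n₀/(1 + n₀/N) = 941.1765/(1 + 941.1765/10949) = 866.6769.
Rounding up, n = 867.

867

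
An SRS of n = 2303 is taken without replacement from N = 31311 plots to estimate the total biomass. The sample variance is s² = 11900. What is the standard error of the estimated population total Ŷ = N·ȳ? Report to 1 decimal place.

68506.8

Var(Ŷ) = N²·Var(ȳ) = N²·(1 − n/N)·s²/n.
f = 2303/31311 = 0.07355243; Var(ȳ) = 0.92644757·11900/2303 = 4.7871151.
Var(Ŷ) = 31311² · 4.7871151 = 4.6931858 × 10^9.
SE(Ŷ) = √(4.6931858 × 10^9) = 68506.8.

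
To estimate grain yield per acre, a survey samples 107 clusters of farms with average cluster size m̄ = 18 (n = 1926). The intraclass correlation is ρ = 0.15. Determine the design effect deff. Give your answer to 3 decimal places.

deff = 1 + (18 − 1)·0.15 = 1 + 2.55 = 3.55.

3.550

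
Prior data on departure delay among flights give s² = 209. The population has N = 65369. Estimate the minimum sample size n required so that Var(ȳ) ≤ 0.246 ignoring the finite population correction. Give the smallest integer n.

Without fpc, n₀ = s²/D = 209/0.246 = 849.5935.
Rounding up, n = 850.

850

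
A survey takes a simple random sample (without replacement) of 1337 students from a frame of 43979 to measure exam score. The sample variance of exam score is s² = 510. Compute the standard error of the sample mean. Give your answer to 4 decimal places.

Under SRS without replacement, Var(ȳ) = (1 − f)·s²/n with f = n/N = 1337/43979 = 0.03040087.
Var(ȳ) = (1 − 0.03040087)·510/1337 = 0.96959913·0.38145101 = 0.36985457.
SE(ȳ) = √(0.36985457) = 0.6082.

0.6082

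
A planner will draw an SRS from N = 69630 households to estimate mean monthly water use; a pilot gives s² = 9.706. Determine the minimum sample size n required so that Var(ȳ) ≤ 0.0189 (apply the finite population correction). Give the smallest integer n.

Without fpc, n₀ = s²/D = 9.706/0.0189 = 513.5450.
With fpc, (1 − n/N)·s²/n ≤ D requires n ≥ n₀/(1 + n₀/N) = 513.5450/(1 + 513.5450/69630) = 509.7852.
Rounding up, n = 510.

510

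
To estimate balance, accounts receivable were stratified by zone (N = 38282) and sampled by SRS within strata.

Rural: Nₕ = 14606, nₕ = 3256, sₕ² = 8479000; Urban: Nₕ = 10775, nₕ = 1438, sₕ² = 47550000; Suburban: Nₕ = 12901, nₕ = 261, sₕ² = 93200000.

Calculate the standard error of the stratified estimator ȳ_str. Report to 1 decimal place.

Var(ȳ_str) = Σₕ Wₕ²(1 − fₕ)sₕ²/nₕ with Wₕ = Nₕ/N, N = 38282.
Rural: Wₕ = 0.38153701; term = 0.38153701²·(1 − 0.22292209)·8479000/3256 = 294.57654.
Urban: Wₕ = 0.28146387; term = 0.28146387²·(1 − 0.13345708)·47550000/1438 = 2270.0062.
Suburban: Wₕ = 0.33699911; term = 0.33699911²·(1 − 0.02023099)·93200000/261 = 39733.481.
Sum = 42298.064.
SE = √(42298.064) = 205.7.

205.7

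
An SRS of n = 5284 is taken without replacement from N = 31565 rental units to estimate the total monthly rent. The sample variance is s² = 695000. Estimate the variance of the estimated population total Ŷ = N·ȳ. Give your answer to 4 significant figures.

Var(Ŷ) = N²·Var(ȳ) = N²·(1 − n/N)·s²/n.
f = 5284/31565 = 0.16740060; Var(ȳ) = 0.83259940·695000/5284 = 109.51109.
Var(Ŷ) = 31565² · 109.51109 = 1.0911129 × 10^11.

1.091 × 10^11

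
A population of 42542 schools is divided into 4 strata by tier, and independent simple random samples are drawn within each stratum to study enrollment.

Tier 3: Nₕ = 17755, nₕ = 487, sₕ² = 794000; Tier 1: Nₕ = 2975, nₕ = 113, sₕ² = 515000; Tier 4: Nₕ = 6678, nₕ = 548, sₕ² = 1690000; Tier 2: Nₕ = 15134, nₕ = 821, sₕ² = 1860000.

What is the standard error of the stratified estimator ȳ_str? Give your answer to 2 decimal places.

25.27

Var(ȳ_str) = Σₕ Wₕ²(1 − fₕ)sₕ²/nₕ with Wₕ = Nₕ/N, N = 42542.
Tier 3: Wₕ = 0.41735226; term = 0.41735226²·(1 − 0.02742889)·794000/487 = 276.19668.
Tier 1: Wₕ = 0.06993089; term = 0.06993089²·(1 − 0.03798319)·515000/113 = 21.441224.
Tier 4: Wₕ = 0.15697428; term = 0.15697428²·(1 − 0.08206050)·1690000/548 = 69.755303.
Tier 2: Wₕ = 0.35574256; term = 0.35574256²·(1 − 0.05424871)·1860000/821 = 271.15548.
Sum = 638.54869.
SE = √(638.54869) = 25.27.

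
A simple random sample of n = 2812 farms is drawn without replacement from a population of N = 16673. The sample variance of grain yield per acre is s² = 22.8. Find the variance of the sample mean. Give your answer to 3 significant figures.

0.00674

Under SRS without replacement, Var(ȳ) = (1 − f)·s²/n with f = n/N = 2812/16673 = 0.16865591.
Var(ȳ) = (1 − 0.16865591)·22.8/2812 = 0.83134409·0.0081081081 = 0.0067406278.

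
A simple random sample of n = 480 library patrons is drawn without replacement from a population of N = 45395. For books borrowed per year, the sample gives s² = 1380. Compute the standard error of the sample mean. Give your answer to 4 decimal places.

Under SRS without replacement, Var(ȳ) = (1 − f)·s²/n with f = n/N = 480/45395 = 0.01057385.
Var(ȳ) = (1 − 0.01057385)·1380/480 = 0.98942615·2.875 = 2.8446002.
SE(ȳ) = √(2.8446002) = 1.6866.

1.6866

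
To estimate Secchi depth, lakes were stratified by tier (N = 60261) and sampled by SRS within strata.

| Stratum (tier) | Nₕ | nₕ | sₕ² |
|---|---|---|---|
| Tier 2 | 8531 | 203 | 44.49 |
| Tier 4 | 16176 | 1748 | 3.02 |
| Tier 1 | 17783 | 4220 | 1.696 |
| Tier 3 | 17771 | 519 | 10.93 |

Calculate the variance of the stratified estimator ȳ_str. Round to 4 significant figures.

Var(ȳ_str) = Σₕ Wₕ²(1 − fₕ)sₕ²/nₕ with Wₕ = Nₕ/N, N = 60261.
Tier 2: Wₕ = 0.14156751; term = 0.14156751²·(1 − 0.02379557)·44.49/203 = 0.0042877984.
Tier 4: Wₕ = 0.26843232; term = 0.26843232²·(1 − 0.10806133)·3.02/1748 = 1.1103761 × 10^-4.
Tier 1: Wₕ = 0.29509965; term = 0.29509965²·(1 − 0.23730529)·1.696/4220 = 2.6693254 × 10^-5.
Tier 3: Wₕ = 0.29490052; term = 0.29490052²·(1 − 0.02920488)·10.93/519 = 0.0017779988.
Sum = 0.0062035281.

0.006204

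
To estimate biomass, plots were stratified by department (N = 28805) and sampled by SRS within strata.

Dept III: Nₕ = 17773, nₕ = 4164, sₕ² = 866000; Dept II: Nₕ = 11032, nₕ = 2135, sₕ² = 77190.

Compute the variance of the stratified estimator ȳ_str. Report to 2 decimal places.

64.90

Var(ȳ_str) = Σₕ Wₕ²(1 − fₕ)sₕ²/nₕ with Wₕ = Nₕ/N, N = 28805.
Dept III: Wₕ = 0.61701094; term = 0.61701094²·(1 − 0.23428796)·866000/4164 = 60.625923.
Dept II: Wₕ = 0.38298906; term = 0.38298906²·(1 − 0.19352792)·77190/2135 = 4.2768621.
Sum = 64.902785.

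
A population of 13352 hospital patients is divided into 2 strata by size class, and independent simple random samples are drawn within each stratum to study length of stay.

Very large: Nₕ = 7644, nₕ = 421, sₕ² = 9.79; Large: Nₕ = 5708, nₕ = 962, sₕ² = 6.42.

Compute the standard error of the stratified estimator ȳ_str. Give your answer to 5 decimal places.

0.09064

Var(ȳ_str) = Σₕ Wₕ²(1 − fₕ)sₕ²/nₕ with Wₕ = Nₕ/N, N = 13352.
Very large: Wₕ = 0.57249850; term = 0.57249850²·(1 − 0.05507588)·9.79/421 = 0.007201886.
Large: Wₕ = 0.42750150; term = 0.42750150²·(1 − 0.16853539)·6.42/962 = 0.0010140959.
Sum = 0.0082159819.
SE = √(0.0082159819) = 0.09064.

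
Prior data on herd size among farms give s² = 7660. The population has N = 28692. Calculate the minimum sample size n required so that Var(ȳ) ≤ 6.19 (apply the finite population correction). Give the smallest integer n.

Without fpc, n₀ = s²/D = 7660/6.19 = 1237.4798.
With fpc, (1 − n/N)·s²/n ≤ D requires n ≥ n₀/(1 + n₀/N) = 1237.4798/(1 + 1237.4798/28692) = 1186.3143.
Rounding up, n = 1187.

1187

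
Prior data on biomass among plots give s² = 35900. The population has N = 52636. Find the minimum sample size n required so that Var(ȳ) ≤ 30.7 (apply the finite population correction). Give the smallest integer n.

Without fpc, n₀ = s²/D = 35900/30.7 = 1169.3811.
With fpc, (1 − n/N)·s²/n ≤ D requires n ≥ n₀/(1 + n₀/N) = 1169.3811/(1 + 1169.3811/52636) = 1143.9663.
Rounding up, n = 1144.

1144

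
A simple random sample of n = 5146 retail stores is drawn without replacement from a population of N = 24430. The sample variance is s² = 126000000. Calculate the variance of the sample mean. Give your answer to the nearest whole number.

19327

Under SRS without replacement, Var(ȳ) = (1 − f)·s²/n with f = n/N = 5146/24430 = 0.21064265.
Var(ȳ) = (1 − 0.21064265)·126000000/5146 = 0.78935735·24485.037 = 19327.444.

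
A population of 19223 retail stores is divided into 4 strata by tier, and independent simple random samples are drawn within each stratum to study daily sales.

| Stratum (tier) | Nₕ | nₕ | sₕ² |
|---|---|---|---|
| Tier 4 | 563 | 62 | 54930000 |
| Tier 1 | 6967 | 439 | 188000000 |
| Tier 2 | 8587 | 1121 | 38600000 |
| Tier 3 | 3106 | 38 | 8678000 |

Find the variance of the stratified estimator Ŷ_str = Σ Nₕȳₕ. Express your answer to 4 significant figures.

2.411 × 10^13

Var(Ŷ_str) = Σₕ Nₕ²(1 − fₕ)sₕ²/nₕ.
Tier 4: 563²·(1 − 62/563)·54930000/62 = 2.4989872 × 10^11.
Tier 1: 6967²·(1 − 439/6967)·188000000/439 = 1.9476875 × 10^13.
Tier 2: 8587²·(1 − 1121/8587)·38600000/1121 = 2.207553 × 10^12.
Tier 3: 3106²·(1 − 38/3106)·8678000/38 = 2.1761702 × 10^12.
Sum = 2.4110497 × 10^13.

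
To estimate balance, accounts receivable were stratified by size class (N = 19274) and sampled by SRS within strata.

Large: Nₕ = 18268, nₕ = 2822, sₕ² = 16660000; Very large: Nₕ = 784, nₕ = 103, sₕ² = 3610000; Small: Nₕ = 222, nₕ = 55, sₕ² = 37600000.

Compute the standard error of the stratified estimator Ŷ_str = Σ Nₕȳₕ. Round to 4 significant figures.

Var(Ŷ_str) = Σₕ Nₕ²(1 − fₕ)sₕ²/nₕ.
Large: 18268²·(1 − 2822/18268)·16660000/2822 = 1.6658083 × 10^12.
Very large: 784²·(1 − 103/784)·3610000/103 = 1.8712558 × 10^10.
Small: 222²·(1 − 55/222)·37600000/55 = 2.5345135 × 10^10.
Sum = 1.709866 × 10^12.
SE = √(1.709866 × 10^12) = 1.308 × 10^6.

1.308 × 10^6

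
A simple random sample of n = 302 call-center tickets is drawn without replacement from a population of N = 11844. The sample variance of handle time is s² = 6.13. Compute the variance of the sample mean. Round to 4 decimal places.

Under SRS without replacement, Var(ȳ) = (1 − f)·s²/n with f = n/N = 302/11844 = 0.02549814.
Var(ȳ) = (1 − 0.02549814)·6.13/302 = 0.97450186·0.020298013 = 0.019780452.

0.0198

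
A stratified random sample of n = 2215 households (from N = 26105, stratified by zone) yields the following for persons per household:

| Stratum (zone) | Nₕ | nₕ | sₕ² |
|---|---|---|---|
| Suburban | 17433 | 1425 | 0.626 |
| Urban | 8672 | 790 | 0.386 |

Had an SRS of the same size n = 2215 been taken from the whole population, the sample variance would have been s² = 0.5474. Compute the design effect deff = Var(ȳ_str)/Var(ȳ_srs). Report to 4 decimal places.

Var(ȳ_str) = Σ Wₕ²(1−fₕ)sₕ²/nₕ with Wₕ = Nₕ/26105:
  Suburban: (17433/26105)²·(1−1425/17433)·0.626/1425 = 1.7989591 × 10^-4
  Urban: (8672/26105)²·(1−790/8672)·0.386/790 = 4.9008174 × 10^-5
  → Var(ȳ_str) = 2.2890408 × 10^-4.
Var(ȳ_srs) = (1 − 2215/26105)·0.5474/2215 = 2.2616402 × 10^-4.
deff = (2.2890408 × 10^-4) / (2.2616402 × 10^-4) = 1.0121.

1.0121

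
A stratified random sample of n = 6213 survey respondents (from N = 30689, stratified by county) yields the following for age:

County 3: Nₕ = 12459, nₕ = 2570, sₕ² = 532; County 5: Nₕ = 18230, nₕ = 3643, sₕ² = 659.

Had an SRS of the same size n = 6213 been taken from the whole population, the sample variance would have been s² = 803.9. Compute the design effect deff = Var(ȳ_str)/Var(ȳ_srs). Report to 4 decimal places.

Var(ȳ_str) = Σ Wₕ²(1−fₕ)sₕ²/nₕ with Wₕ = Nₕ/30689:
  County 3: (12459/30689)²·(1−2570/12459)·532/2570 = 0.027079996
  County 5: (18230/30689)²·(1−3643/18230)·659/3643 = 0.051075593
  → Var(ȳ_str) = 0.078155589.
Var(ȳ_srs) = (1 − 6213/30689)·803.9/6213 = 0.10319494.
deff = 0.078155589 / 0.10319494 = 0.7574.

0.7574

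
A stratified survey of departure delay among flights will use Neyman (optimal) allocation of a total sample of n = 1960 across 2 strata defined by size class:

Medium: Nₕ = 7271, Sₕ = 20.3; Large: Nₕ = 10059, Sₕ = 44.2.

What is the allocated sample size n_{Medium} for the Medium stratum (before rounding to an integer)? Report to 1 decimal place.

Neyman allocation: nₕ = n·NₕSₕ / Σⱼ NⱼSⱼ.
Σ NⱼSⱼ = 7271·20.3 + 10059·44.2 = 592209.1.
n_{Medium} = 1960·7271·20.3 / 592209.1 = 488.5.

488.5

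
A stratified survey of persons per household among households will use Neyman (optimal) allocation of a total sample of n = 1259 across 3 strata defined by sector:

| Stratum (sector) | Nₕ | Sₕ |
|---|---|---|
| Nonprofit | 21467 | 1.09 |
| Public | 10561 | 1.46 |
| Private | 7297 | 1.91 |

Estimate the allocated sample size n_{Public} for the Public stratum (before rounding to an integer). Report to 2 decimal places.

367.97

Neyman allocation: nₕ = n·NₕSₕ / Σⱼ NⱼSⱼ.
Σ NⱼSⱼ = 21467·1.09 + 10561·1.46 + 7297·1.91 = 52755.36.
n_{Public} = 1259·10561·1.46 / 52755.36 = 367.97.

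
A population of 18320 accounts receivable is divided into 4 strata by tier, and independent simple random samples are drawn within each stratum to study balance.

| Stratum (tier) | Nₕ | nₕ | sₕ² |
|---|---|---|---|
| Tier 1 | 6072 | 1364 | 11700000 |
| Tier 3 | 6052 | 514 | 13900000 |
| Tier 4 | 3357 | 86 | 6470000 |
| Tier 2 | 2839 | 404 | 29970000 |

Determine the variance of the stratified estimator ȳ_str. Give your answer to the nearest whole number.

7421

Var(ȳ_str) = Σₕ Wₕ²(1 − fₕ)sₕ²/nₕ with Wₕ = Nₕ/N, N = 18320.
Tier 1: Wₕ = 0.33144105; term = 0.33144105²·(1 − 0.22463768)·11700000/1364 = 730.61531.
Tier 3: Wₕ = 0.33034934; term = 0.33034934²·(1 − 0.08493060)·13900000/514 = 2700.5524.
Tier 4: Wₕ = 0.18324236; term = 0.18324236²·(1 − 0.02561811)·6470000/86 = 2461.426.
Tier 2: Wₕ = 0.15496725; term = 0.15496725²·(1 − 0.14230363)·29970000/404 = 1527.984.
Sum = 7420.5777.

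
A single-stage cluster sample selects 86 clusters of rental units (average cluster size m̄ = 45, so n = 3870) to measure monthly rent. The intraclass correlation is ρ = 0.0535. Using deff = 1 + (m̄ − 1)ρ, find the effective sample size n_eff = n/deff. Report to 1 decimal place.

deff = 1 + (45 − 1)·0.0535 = 1 + 2.354 = 3.354.
n_eff = 3870 / 3.354 = 1153.8.

1153.8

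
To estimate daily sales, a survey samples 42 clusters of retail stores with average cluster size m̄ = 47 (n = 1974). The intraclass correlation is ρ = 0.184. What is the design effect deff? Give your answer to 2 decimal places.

deff = 1 + (47 − 1)·0.184 = 1 + 8.464 = 9.464.

9.46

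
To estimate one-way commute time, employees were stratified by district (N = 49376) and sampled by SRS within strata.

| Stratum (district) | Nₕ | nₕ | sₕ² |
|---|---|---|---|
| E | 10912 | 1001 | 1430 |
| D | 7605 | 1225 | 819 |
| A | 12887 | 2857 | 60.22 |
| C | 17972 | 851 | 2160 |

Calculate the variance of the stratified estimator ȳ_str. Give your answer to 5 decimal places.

0.39814

Var(ȳ_str) = Σₕ Wₕ²(1 − fₕ)sₕ²/nₕ with Wₕ = Nₕ/N, N = 49376.
E: Wₕ = 0.22099806; term = 0.22099806²·(1 − 0.09173387)·1430/1001 = 0.063371208.
D: Wₕ = 0.15402220; term = 0.15402220²·(1 − 0.16107824)·819/1225 = 0.013305644.
A: Wₕ = 0.26099725; term = 0.26099725²·(1 − 0.22169628)·60.22/2857 = 0.0011175101.
C: Wₕ = 0.36398250; term = 0.36398250²·(1 − 0.04735144)·2160/851 = 0.32034498.
Sum = 0.39813934.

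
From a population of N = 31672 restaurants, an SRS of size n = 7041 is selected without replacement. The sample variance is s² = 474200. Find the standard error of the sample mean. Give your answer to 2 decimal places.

Under SRS without replacement, Var(ȳ) = (1 − f)·s²/n with f = n/N = 7041/31672 = 0.22230993.
Var(ȳ) = (1 − 0.22230993)·474200/7041 = 0.77769007·67.348388 = 52.376173.
SE(ȳ) = √(52.376173) = 7.24.

7.24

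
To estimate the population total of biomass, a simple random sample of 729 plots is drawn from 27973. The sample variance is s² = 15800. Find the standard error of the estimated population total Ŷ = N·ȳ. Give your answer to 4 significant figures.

Var(Ŷ) = N²·Var(ȳ) = N²·(1 − n/N)·s²/n.
f = 729/27973 = 0.02606084; Var(ȳ) = 0.97393916·15800/729 = 21.108695.
Var(Ŷ) = 27973² · 21.108695 = 1.6517316 × 10^10.
SE(Ŷ) = √(1.6517316 × 10^10) = 128500.

128500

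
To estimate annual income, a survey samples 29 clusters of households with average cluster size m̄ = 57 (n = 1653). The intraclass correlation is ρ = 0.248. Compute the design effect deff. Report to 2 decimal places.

deff = 1 + (57 − 1)·0.248 = 1 + 13.888 = 14.888.

14.89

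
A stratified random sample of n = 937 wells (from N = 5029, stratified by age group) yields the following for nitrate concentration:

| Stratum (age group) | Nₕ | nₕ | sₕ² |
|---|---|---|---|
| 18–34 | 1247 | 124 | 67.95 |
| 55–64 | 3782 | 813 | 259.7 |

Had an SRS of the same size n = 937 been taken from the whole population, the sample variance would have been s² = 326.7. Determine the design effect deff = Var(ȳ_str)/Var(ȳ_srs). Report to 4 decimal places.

0.6069

Var(ȳ_str) = Σ Wₕ²(1−fₕ)sₕ²/nₕ with Wₕ = Nₕ/5029:
  18–34: (1247/5029)²·(1−124/1247)·67.95/124 = 0.030342455
  55–64: (3782/5029)²·(1−813/3782)·259.7/813 = 0.14182404
  → Var(ȳ_str) = 0.1721665.
Var(ȳ_srs) = (1 − 937/5029)·326.7/937 = 0.28370274.
deff = 0.1721665 / 0.28370274 = 0.6069.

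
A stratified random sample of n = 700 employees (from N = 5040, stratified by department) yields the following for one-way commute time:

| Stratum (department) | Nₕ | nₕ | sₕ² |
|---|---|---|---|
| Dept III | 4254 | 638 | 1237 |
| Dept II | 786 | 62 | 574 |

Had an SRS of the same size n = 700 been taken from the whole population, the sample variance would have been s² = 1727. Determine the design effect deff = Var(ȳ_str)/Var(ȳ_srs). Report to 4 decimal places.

Var(ȳ_str) = Σ Wₕ²(1−fₕ)sₕ²/nₕ with Wₕ = Nₕ/5040:
  Dept III: (4254/5040)²·(1−638/4254)·1237/638 = 1.1741237
  Dept II: (786/5040)²·(1−62/786)·574/62 = 0.20740549
  → Var(ȳ_str) = 1.3815292.
Var(ȳ_srs) = (1 − 700/5040)·1727/700 = 2.1244841.
deff = 1.3815292 / 2.1244841 = 0.6503.

0.6503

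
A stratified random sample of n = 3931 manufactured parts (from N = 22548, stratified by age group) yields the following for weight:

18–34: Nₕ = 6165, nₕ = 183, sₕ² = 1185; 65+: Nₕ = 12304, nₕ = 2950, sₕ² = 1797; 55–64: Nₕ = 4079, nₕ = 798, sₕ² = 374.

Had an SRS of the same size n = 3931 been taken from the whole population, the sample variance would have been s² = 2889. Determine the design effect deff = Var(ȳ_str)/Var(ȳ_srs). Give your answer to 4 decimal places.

1.0217

Var(ȳ_str) = Σ Wₕ²(1−fₕ)sₕ²/nₕ with Wₕ = Nₕ/22548:
  18–34: (6165/22548)²·(1−183/6165)·1185/183 = 0.46971096
  65+: (12304/22548)²·(1−2950/12304)·1797/2950 = 0.13789664
  55–64: (4079/22548)²·(1−798/4079)·374/798 = 0.012337086
  → Var(ȳ_str) = 0.61994469.
Var(ȳ_srs) = (1 − 3931/22548)·2889/3931 = 0.60680084.
deff = 0.61994469 / 0.60680084 = 1.0217.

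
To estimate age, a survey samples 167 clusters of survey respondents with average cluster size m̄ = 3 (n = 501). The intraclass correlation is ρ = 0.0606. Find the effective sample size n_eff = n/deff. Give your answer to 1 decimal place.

446.8

deff = 1 + (3 − 1)·0.0606 = 1 + 0.1212 = 1.1212.
n_eff = 501 / 1.1212 = 446.8.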